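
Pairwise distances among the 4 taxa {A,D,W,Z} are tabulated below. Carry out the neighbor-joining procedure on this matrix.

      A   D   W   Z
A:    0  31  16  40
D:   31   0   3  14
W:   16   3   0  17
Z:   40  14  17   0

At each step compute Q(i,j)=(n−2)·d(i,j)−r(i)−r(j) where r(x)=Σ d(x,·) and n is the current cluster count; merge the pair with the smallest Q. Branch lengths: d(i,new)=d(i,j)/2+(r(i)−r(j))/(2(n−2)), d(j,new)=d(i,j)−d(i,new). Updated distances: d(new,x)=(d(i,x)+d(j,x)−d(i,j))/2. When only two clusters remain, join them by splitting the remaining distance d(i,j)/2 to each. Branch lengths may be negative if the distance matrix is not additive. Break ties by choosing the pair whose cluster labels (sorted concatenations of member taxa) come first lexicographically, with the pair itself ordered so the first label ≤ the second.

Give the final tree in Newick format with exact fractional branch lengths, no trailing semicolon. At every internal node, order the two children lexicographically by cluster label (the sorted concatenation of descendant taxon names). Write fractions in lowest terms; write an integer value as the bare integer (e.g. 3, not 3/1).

step 1: merge (A,W) at d=16, Q=-91; branch lengths A→83/4, W→-19/4; new cluster AW
  updated: d(AW,D)=9, d(AW,Z)=41/2
step 2: merge (AW,D) at d=9, Q=-87/2; branch lengths AW→31/4, D→5/4; new cluster ADW
  updated: d(ADW,Z)=51/4
step 3: merge (ADW,Z) at d=51/4; branch lengths ADW→51/8, Z→51/8; new cluster ADWZ
final tree: (((A:83/4,W:-19/4):31/4,D:5/4):51/8,Z:51/8)
total length: 151/4

(((A:83/4,W:-19/4):31/4,D:5/4):51/8,Z:51/8)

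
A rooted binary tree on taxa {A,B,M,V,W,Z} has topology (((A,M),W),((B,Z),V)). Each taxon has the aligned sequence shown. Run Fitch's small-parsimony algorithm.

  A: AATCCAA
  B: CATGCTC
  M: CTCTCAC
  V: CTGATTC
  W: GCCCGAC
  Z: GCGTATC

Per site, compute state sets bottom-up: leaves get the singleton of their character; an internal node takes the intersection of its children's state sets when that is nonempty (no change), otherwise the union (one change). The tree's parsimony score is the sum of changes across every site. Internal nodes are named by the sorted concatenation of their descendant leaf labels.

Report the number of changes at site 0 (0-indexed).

3

[col 0] AM: children A:{A}, M:{C} ∪→ {A,C}; cost 1
[col 0] AMW: children AM:{A,C}, W:{G} ∪→ {A,C,G}; cost 1
[col 0] BZ: children B:{C}, Z:{G} ∪→ {C,G}; cost 1
[col 0] BVZ: children BZ:{C,G}, V:{C} ∩→ {C}; cost 0
[col 0] ABMVWZ: children AMW:{A,C,G}, BVZ:{C} ∩→ {C}; cost 0
[col 1] AM: children A:{A}, M:{T} ∪→ {A,T}; cost 1
[col 1] AMW: children AM:{A,T}, W:{C} ∪→ {A,C,T}; cost 1
[col 1] BZ: children B:{A}, Z:{C} ∪→ {A,C}; cost 1
[col 1] BVZ: children BZ:{A,C}, V:{T} ∪→ {A,C,T}; cost 1
[col 1] ABMVWZ: children AMW:{A,C,T}, BVZ:{A,C,T} ∩→ {A,C,T}; cost 0
[col 2] AM: children A:{T}, M:{C} ∪→ {C,T}; cost 1
[col 2] AMW: children AM:{C,T}, W:{C} ∩→ {C}; cost 0
[col 2] BZ: children B:{T}, Z:{G} ∪→ {G,T}; cost 1
[col 2] BVZ: children BZ:{G,T}, V:{G} ∩→ {G}; cost 0
[col 2] ABMVWZ: children AMW:{C}, BVZ:{G} ∪→ {C,G}; cost 1
[col 3] AM: children A:{C}, M:{T} ∪→ {C,T}; cost 1
[col 3] AMW: children AM:{C,T}, W:{C} ∩→ {C}; cost 0
[col 3] BZ: children B:{G}, Z:{T} ∪→ {G,T}; cost 1
[col 3] BVZ: children BZ:{G,T}, V:{A} ∪→ {A,G,T}; cost 1
[col 3] ABMVWZ: children AMW:{C}, BVZ:{A,G,T} ∪→ {A,C,G,T}; cost 1
[col 4] AM: children A:{C}, M:{C} ∩→ {C}; cost 0
[col 4] AMW: children AM:{C}, W:{G} ∪→ {C,G}; cost 1
[col 4] BZ: children B:{C}, Z:{A} ∪→ {A,C}; cost 1
[col 4] BVZ: children BZ:{A,C}, V:{T} ∪→ {A,C,T}; cost 1
[col 4] ABMVWZ: children AMW:{C,G}, BVZ:{A,C,T} ∩→ {C}; cost 0
[col 5] AM: children A:{A}, M:{A} ∩→ {A}; cost 0
[col 5] AMW: children AM:{A}, W:{A} ∩→ {A}; cost 0
[col 5] BZ: children B:{T}, Z:{T} ∩→ {T}; cost 0
[col 5] BVZ: children BZ:{T}, V:{T} ∩→ {T}; cost 0
[col 5] ABMVWZ: children AMW:{A}, BVZ:{T} ∪→ {A,T}; cost 1
[col 6] AM: children A:{A}, M:{C} ∪→ {A,C}; cost 1
[col 6] AMW: children AM:{A,C}, W:{C} ∩→ {C}; cost 0
[col 6] BZ: children B:{C}, Z:{C} ∩→ {C}; cost 0
[col 6] BVZ: children BZ:{C}, V:{C} ∩→ {C}; cost 0
[col 6] ABMVWZ: children AMW:{C}, BVZ:{C} ∩→ {C}; cost 0
per-site changes: [3, 4, 3, 4, 3, 1, 1]; total = 19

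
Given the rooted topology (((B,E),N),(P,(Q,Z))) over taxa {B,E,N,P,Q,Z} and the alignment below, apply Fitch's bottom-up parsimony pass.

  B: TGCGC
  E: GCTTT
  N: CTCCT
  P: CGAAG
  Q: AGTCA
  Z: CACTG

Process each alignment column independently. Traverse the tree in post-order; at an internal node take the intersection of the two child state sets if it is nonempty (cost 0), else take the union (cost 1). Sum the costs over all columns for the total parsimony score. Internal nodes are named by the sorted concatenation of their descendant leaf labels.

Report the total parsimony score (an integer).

16

site 0, node BE: B={T} ∪ E={G} → {G,T} (+1)
site 0, node BEN: BE={G,T} ∪ N={C} → {C,G,T} (+1)
site 0, node QZ: Q={A} ∪ Z={C} → {A,C} (+1)
site 0, node PQZ: P={C} ∩ QZ={A,C} → {C} (+0)
site 0, node BENPQZ: BEN={C,G,T} ∩ PQZ={C} → {C} (+0)
site 1, node BE: B={G} ∪ E={C} → {C,G} (+1)
site 1, node BEN: BE={C,G} ∪ N={T} → {C,G,T} (+1)
site 1, node QZ: Q={G} ∪ Z={A} → {A,G} (+1)
site 1, node PQZ: P={G} ∩ QZ={A,G} → {G} (+0)
site 1, node BENPQZ: BEN={C,G,T} ∩ PQZ={G} → {G} (+0)
site 2, node BE: B={C} ∪ E={T} → {C,T} (+1)
site 2, node BEN: BE={C,T} ∩ N={C} → {C} (+0)
site 2, node QZ: Q={T} ∪ Z={C} → {C,T} (+1)
site 2, node PQZ: P={A} ∪ QZ={C,T} → {A,C,T} (+1)
site 2, node BENPQZ: BEN={C} ∩ PQZ={A,C,T} → {C} (+0)
site 3, node BE: B={G} ∪ E={T} → {G,T} (+1)
site 3, node BEN: BE={G,T} ∪ N={C} → {C,G,T} (+1)
site 3, node QZ: Q={C} ∪ Z={T} → {C,T} (+1)
site 3, node PQZ: P={A} ∪ QZ={C,T} → {A,C,T} (+1)
site 3, node BENPQZ: BEN={C,G,T} ∩ PQZ={A,C,T} → {C,T} (+0)
site 4, node BE: B={C} ∪ E={T} → {C,T} (+1)
site 4, node BEN: BE={C,T} ∩ N={T} → {T} (+0)
site 4, node QZ: Q={A} ∪ Z={G} → {A,G} (+1)
site 4, node PQZ: P={G} ∩ QZ={A,G} → {G} (+0)
site 4, node BENPQZ: BEN={T} ∪ PQZ={G} → {G,T} (+1)
per-site changes: [3, 3, 3, 4, 3]; total = 16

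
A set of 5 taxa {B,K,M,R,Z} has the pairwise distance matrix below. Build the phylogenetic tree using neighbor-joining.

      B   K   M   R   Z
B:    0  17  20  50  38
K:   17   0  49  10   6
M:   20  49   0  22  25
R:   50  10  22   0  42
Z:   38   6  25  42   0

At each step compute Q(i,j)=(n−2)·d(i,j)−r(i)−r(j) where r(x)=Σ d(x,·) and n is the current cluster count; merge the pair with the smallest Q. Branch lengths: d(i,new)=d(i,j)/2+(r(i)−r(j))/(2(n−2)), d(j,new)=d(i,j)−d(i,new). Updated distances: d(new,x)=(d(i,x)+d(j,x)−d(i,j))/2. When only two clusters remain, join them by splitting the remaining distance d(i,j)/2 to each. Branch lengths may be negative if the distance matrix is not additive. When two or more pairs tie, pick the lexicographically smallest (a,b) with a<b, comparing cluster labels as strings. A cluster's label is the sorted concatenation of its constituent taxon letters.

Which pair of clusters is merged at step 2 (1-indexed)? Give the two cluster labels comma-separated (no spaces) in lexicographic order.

step 1: merge (B,M) at d=20, Q=-181; branch lengths B→23/2, M→17/2; new cluster BM
  updated: d(BM,K)=23, d(BM,R)=26, d(BM,Z)=43/2
step 2: merge (BM,Z) at d=43/2, Q=-97; branch lengths BM→11, Z→21/2; new cluster BMZ
  updated: d(BMZ,K)=15/4, d(BMZ,R)=93/4
step 3: merge (BMZ,K) at d=15/4, Q=-37; branch lengths BMZ→17/2, K→-19/4; new cluster BKMZ
  updated: d(BKMZ,R)=59/4
step 4: merge (BKMZ,R) at d=59/4; branch lengths BKMZ→59/8, R→59/8; new cluster BKMRZ
final tree: ((((B:23/2,M:17/2):11,Z:21/2):17/2,K:-19/4):59/8,R:59/8)
total length: 60

BM,Z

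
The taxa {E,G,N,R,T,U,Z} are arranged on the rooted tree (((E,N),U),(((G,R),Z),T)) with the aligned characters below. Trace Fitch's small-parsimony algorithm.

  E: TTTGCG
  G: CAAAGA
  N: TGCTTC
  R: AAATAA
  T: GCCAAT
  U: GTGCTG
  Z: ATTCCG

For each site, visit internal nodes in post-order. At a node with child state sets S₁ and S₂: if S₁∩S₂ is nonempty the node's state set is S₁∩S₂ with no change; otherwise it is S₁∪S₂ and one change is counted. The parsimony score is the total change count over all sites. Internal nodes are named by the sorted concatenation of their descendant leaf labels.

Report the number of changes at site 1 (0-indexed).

EN@0: {T} ∩ {T} = {T} (intersection, +0)
ENU@0: {T} ∪ {G} = {G,T} (union, +1)
GR@0: {C} ∪ {A} = {A,C} (union, +1)
GRZ@0: {A,C} ∩ {A} = {A} (intersection, +0)
GRTZ@0: {A} ∪ {G} = {A,G} (union, +1)
EGNRTUZ@0: {G,T} ∩ {A,G} = {G} (intersection, +0)
EN@1: {T} ∪ {G} = {G,T} (union, +1)
ENU@1: {G,T} ∩ {T} = {T} (intersection, +0)
GR@1: {A} ∩ {A} = {A} (intersection, +0)
GRZ@1: {A} ∪ {T} = {A,T} (union, +1)
GRTZ@1: {A,T} ∪ {C} = {A,C,T} (union, +1)
EGNRTUZ@1: {T} ∩ {A,C,T} = {T} (intersection, +0)
EN@2: {T} ∪ {C} = {C,T} (union, +1)
ENU@2: {C,T} ∪ {G} = {C,G,T} (union, +1)
GR@2: {A} ∩ {A} = {A} (intersection, +0)
GRZ@2: {A} ∪ {T} = {A,T} (union, +1)
GRTZ@2: {A,T} ∪ {C} = {A,C,T} (union, +1)
EGNRTUZ@2: {C,G,T} ∩ {A,C,T} = {C,T} (intersection, +0)
EN@3: {G} ∪ {T} = {G,T} (union, +1)
ENU@3: {G,T} ∪ {C} = {C,G,T} (union, +1)
GR@3: {A} ∪ {T} = {A,T} (union, +1)
GRZ@3: {A,T} ∪ {C} = {A,C,T} (union, +1)
GRTZ@3: {A,C,T} ∩ {A} = {A} (intersection, +0)
EGNRTUZ@3: {C,G,T} ∪ {A} = {A,C,G,T} (union, +1)
EN@4: {C} ∪ {T} = {C,T} (union, +1)
ENU@4: {C,T} ∩ {T} = {T} (intersection, +0)
GR@4: {G} ∪ {A} = {A,G} (union, +1)
GRZ@4: {A,G} ∪ {C} = {A,C,G} (union, +1)
GRTZ@4: {A,C,G} ∩ {A} = {A} (intersection, +0)
EGNRTUZ@4: {T} ∪ {A} = {A,T} (union, +1)
EN@5: {G} ∪ {C} = {C,G} (union, +1)
ENU@5: {C,G} ∩ {G} = {G} (intersection, +0)
GR@5: {A} ∩ {A} = {A} (intersection, +0)
GRZ@5: {A} ∪ {G} = {A,G} (union, +1)
GRTZ@5: {A,G} ∪ {T} = {A,G,T} (union, +1)
EGNRTUZ@5: {G} ∩ {A,G,T} = {G} (intersection, +0)
per-site changes: [3, 3, 4, 5, 4, 3]; total = 22

3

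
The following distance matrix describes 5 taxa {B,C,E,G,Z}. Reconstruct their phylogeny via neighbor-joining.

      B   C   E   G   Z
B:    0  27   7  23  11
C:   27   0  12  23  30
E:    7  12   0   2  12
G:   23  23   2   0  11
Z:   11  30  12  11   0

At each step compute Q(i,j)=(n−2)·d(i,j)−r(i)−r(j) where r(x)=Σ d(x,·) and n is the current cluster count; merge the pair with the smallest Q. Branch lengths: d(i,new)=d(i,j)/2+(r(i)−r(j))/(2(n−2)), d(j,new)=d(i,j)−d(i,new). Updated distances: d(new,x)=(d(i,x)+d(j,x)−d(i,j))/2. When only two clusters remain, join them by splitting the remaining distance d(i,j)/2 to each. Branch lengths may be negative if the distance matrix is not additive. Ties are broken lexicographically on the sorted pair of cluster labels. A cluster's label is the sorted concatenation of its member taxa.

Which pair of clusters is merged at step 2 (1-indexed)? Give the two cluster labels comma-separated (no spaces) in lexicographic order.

step 1: merge (B,Z) at d=11, Q=-99; branch lengths B→37/6, Z→29/6; new cluster BZ
  updated: d(BZ,C)=23, d(BZ,E)=4, d(BZ,G)=23/2
step 2: merge (BZ,G) at d=23/2, Q=-52; branch lengths BZ→25/4, G→21/4; new cluster BGZ
  updated: d(BGZ,C)=69/4, d(BGZ,E)=-11/4
step 3: merge (BGZ,C) at d=69/4, Q=-53/2; branch lengths BGZ→5/4, C→16; new cluster BCGZ
  updated: d(BCGZ,E)=-4
step 4: merge (BCGZ,E) at d=-4; branch lengths BCGZ→-2, E→-2; new cluster BCEGZ
final tree: ((((B:37/6,Z:29/6):25/4,G:21/4):5/4,C:16):-2,E:-2)
total length: 143/4

BZ,G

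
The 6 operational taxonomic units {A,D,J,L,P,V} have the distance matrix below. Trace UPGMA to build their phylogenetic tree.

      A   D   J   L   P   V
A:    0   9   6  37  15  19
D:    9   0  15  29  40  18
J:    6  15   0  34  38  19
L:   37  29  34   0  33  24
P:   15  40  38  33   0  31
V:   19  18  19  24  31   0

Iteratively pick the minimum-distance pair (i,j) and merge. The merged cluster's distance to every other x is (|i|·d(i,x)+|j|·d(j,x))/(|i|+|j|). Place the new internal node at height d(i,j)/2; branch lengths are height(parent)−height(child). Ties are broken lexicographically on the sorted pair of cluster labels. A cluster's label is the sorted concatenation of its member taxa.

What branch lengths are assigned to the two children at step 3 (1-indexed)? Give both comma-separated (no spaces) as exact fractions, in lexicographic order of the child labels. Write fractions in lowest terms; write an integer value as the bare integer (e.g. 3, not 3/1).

10/3,28/3

step 1: merge (A,J) at d=6; branch lengths A→3, J→3; new cluster AJ
  updated: d(AJ,D)=12, d(AJ,L)=71/2, d(AJ,P)=53/2, d(AJ,V)=19
step 2: merge (AJ,D) at d=12; branch lengths AJ→3, D→6; new cluster ADJ
  updated: d(ADJ,L)=100/3, d(ADJ,P)=31, d(ADJ,V)=56/3
step 3: merge (ADJ,V) at d=56/3; branch lengths ADJ→10/3, V→28/3; new cluster ADJV
  updated: d(ADJV,L)=31, d(ADJV,P)=31
step 4: merge (ADJV,L) at d=31; branch lengths ADJV→37/6, L→31/2; new cluster ADJLV
  updated: d(ADJLV,P)=157/5
step 5: merge (ADJLV,P) at d=157/5; branch lengths ADJLV→1/5, P→157/10; new cluster ADJLPV
final tree: (((((A:3,J:3):3,D:6):10/3,V:28/3):37/6,L:31/2):1/5,P:157/10)
total length: 1957/30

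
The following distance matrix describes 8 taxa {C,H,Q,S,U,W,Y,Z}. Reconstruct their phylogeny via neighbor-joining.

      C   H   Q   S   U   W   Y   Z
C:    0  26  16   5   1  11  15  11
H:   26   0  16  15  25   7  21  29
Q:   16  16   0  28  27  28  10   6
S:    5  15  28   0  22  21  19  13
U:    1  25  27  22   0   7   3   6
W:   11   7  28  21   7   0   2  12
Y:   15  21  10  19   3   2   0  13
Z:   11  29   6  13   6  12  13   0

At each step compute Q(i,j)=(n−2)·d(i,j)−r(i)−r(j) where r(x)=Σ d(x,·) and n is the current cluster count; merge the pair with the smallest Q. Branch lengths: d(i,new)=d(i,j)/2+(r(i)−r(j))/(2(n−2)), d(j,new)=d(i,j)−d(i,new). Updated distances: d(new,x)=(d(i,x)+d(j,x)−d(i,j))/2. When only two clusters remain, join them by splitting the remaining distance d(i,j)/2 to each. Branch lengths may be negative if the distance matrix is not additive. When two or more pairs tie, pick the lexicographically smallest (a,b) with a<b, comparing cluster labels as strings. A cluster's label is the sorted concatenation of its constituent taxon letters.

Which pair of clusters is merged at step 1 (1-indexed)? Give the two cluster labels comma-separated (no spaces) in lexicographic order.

H,W

iteration 1: select H,W (d=7, Q=-185); attach at lengths (31/4, -3/4); label the merged cluster HW
  updated: d(C,HW)=15, d(HW,Q)=37/2, d(HW,S)=29/2, d(HW,U)=25/2, d(HW,Y)=8, d(HW,Z)=17
iteration 2: select Q,Z (d=6, Q=-283/2); attach at lengths (139/20, -19/20); label the merged cluster QZ
  updated: d(C,QZ)=21/2, d(HW,QZ)=59/4, d(QZ,S)=35/2, d(QZ,U)=27/2, d(QZ,Y)=17/2
iteration 3: select C,S (d=5, Q=-209/2); attach at lengths (-23/16, 103/16); label the merged cluster CS
  updated: d(CS,HW)=49/4, d(CS,QZ)=23/2, d(CS,U)=9, d(CS,Y)=29/2
iteration 4: select U,Y (d=3, Q=-63); attach at lengths (13/6, 5/6); label the merged cluster UY
  updated: d(CS,UY)=41/4, d(HW,UY)=35/4, d(QZ,UY)=19/2
iteration 5: select CS,QZ (d=23/2, Q=-187/4); attach at lengths (85/16, 99/16); label the merged cluster CQSZ
  updated: d(CQSZ,HW)=31/4, d(CQSZ,UY)=33/8
iteration 6: select CQSZ,HW (d=31/4, Q=-165/8); attach at lengths (25/16, 99/16); label the merged cluster CHQSWZ
  updated: d(CHQSWZ,UY)=41/16
iteration 7: select CHQSWZ,UY (d=41/16); attach at lengths (41/32, 41/32); label the merged cluster CHQSUWYZ
final tree: ((((C:-23/16,S:103/16):85/16,(Q:139/20,Z:-19/20):99/16):25/16,(H:31/4,W:-3/4):99/16):41/32,(U:13/6,Y:5/6):41/32)
total length: 685/16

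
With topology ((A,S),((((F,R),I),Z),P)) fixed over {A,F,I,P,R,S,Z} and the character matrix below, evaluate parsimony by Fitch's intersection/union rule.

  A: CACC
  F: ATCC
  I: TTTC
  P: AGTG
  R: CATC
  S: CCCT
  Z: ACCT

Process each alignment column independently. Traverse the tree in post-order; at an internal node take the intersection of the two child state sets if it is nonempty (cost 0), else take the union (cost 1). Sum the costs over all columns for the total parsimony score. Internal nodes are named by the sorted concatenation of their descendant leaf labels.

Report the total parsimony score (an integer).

13

[col 0] AS: children A:{C}, S:{C} ∩→ {C}; cost 0
[col 0] FR: children F:{A}, R:{C} ∪→ {A,C}; cost 1
[col 0] FIR: children FR:{A,C}, I:{T} ∪→ {A,C,T}; cost 1
[col 0] FIRZ: children FIR:{A,C,T}, Z:{A} ∩→ {A}; cost 0
[col 0] FIPRZ: children FIRZ:{A}, P:{A} ∩→ {A}; cost 0
[col 0] AFIPRSZ: children AS:{C}, FIPRZ:{A} ∪→ {A,C}; cost 1
[col 1] AS: children A:{A}, S:{C} ∪→ {A,C}; cost 1
[col 1] FR: children F:{T}, R:{A} ∪→ {A,T}; cost 1
[col 1] FIR: children FR:{A,T}, I:{T} ∩→ {T}; cost 0
[col 1] FIRZ: children FIR:{T}, Z:{C} ∪→ {C,T}; cost 1
[col 1] FIPRZ: children FIRZ:{C,T}, P:{G} ∪→ {C,G,T}; cost 1
[col 1] AFIPRSZ: children AS:{A,C}, FIPRZ:{C,G,T} ∩→ {C}; cost 0
[col 2] AS: children A:{C}, S:{C} ∩→ {C}; cost 0
[col 2] FR: children F:{C}, R:{T} ∪→ {C,T}; cost 1
[col 2] FIR: children FR:{C,T}, I:{T} ∩→ {T}; cost 0
[col 2] FIRZ: children FIR:{T}, Z:{C} ∪→ {C,T}; cost 1
[col 2] FIPRZ: children FIRZ:{C,T}, P:{T} ∩→ {T}; cost 0
[col 2] AFIPRSZ: children AS:{C}, FIPRZ:{T} ∪→ {C,T}; cost 1
[col 3] AS: children A:{C}, S:{T} ∪→ {C,T}; cost 1
[col 3] FR: children F:{C}, R:{C} ∩→ {C}; cost 0
[col 3] FIR: children FR:{C}, I:{C} ∩→ {C}; cost 0
[col 3] FIRZ: children FIR:{C}, Z:{T} ∪→ {C,T}; cost 1
[col 3] FIPRZ: children FIRZ:{C,T}, P:{G} ∪→ {C,G,T}; cost 1
[col 3] AFIPRSZ: children AS:{C,T}, FIPRZ:{C,G,T} ∩→ {C,T}; cost 0
per-site changes: [3, 4, 3, 3]; total = 13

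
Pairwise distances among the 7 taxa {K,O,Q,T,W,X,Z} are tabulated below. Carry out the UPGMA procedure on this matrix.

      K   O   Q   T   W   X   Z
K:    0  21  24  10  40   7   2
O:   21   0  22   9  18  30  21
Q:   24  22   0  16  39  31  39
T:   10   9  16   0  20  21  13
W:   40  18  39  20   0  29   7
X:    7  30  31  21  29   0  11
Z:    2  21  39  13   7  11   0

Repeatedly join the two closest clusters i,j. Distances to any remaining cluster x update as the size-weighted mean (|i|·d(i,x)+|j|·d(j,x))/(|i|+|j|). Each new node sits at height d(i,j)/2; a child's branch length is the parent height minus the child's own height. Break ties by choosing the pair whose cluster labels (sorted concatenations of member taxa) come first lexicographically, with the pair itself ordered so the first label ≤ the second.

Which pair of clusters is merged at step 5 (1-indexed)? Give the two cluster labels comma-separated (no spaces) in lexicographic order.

1. join K+Z (d=2) ⇒ KZ; edges |K|=1, |Z|=1
  updated: d(KZ,O)=21, d(KZ,Q)=63/2, d(KZ,T)=23/2, d(KZ,W)=47/2, d(KZ,X)=9
2. join KZ+X (d=9) ⇒ KXZ; edges |KZ|=7/2, |X|=9/2
  updated: d(KXZ,O)=24, d(KXZ,Q)=94/3, d(KXZ,T)=44/3, d(KXZ,W)=76/3
3. join O+T (d=9) ⇒ OT; edges |O|=9/2, |T|=9/2
  updated: d(KXZ,OT)=58/3, d(OT,Q)=19, d(OT,W)=19
4. join OT+Q (d=19) ⇒ OQT; edges |OT|=5, |Q|=19/2
  updated: d(KXZ,OQT)=70/3, d(OQT,W)=77/3
5. join KXZ+OQT (d=70/3) ⇒ KOQTXZ; edges |KXZ|=43/6, |OQT|=13/6
  updated: d(KOQTXZ,W)=51/2
6. join KOQTXZ+W (d=51/2) ⇒ KOQTWXZ; edges |KOQTXZ|=13/12, |W|=51/4
final tree: ((((K:1,Z:1):7/2,X:9/2):43/6,((O:9/2,T:9/2):5,Q:19/2):13/6):13/12,W:51/4)
total length: 170/3

KXZ,OQT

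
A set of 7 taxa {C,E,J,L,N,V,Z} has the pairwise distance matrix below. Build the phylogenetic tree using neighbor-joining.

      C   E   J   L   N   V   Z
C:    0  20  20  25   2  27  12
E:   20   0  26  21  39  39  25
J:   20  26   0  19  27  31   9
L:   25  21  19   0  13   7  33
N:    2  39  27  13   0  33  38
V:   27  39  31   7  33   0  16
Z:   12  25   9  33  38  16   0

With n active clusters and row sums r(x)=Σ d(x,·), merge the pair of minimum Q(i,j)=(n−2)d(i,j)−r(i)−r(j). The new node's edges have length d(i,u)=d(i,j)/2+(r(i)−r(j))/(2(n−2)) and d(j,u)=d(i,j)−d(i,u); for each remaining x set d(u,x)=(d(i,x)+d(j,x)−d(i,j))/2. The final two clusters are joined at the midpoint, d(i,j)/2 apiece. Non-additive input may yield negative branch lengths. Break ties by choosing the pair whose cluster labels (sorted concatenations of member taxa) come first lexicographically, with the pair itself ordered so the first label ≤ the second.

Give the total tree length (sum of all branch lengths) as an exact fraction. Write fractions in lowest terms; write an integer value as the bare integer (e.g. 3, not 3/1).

step 1: merge (C,N) at d=2, Q=-248; branch lengths C→-18/5, N→28/5; new cluster CN
  updated: d(CN,E)=57/2, d(CN,J)=45/2, d(CN,L)=18, d(CN,V)=29, d(CN,Z)=24
step 2: merge (L,V) at d=7, Q=-192; branch lengths L→1/2, V→13/2; new cluster LV
  updated: d(CN,LV)=20, d(E,LV)=53/2, d(J,LV)=43/2, d(LV,Z)=21
step 3: merge (J,Z) at d=9, Q=-131; branch lengths J→9/2, Z→9/2; new cluster JZ
  updated: d(CN,JZ)=75/4, d(E,JZ)=21, d(JZ,LV)=67/4
step 4: merge (CN,LV) at d=20, Q=-181/2; branch lengths CN→11, LV→9; new cluster CLNV
  updated: d(CLNV,E)=35/2, d(CLNV,JZ)=31/4
step 5: merge (CLNV,E) at d=35/2, Q=-185/4; branch lengths CLNV→17/8, E→123/8; new cluster CELNV
  updated: d(CELNV,JZ)=45/8
step 6: merge (CELNV,JZ) at d=45/8; branch lengths CELNV→45/16, JZ→45/16; new cluster CEJLNVZ
final tree: ((((C:-18/5,N:28/5):11,(L:1/2,V:13/2):9):17/8,E:123/8):45/16,(J:9/2,Z:9/2):45/16)
total length: 489/8

489/8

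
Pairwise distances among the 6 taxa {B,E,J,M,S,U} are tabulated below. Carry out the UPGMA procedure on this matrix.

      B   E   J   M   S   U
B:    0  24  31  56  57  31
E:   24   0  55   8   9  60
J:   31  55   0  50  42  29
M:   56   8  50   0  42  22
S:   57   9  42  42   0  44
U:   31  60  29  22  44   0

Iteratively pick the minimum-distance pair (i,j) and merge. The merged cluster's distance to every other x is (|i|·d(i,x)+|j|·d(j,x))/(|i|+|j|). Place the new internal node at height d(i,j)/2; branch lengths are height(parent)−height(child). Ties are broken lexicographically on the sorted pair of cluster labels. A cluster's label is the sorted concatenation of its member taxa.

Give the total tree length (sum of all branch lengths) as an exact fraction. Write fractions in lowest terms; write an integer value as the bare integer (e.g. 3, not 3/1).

step 1: merge (E,M) at d=8; branch lengths E→4, M→4; new cluster EM
  updated: d(B,EM)=40, d(EM,J)=105/2, d(EM,S)=51/2, d(EM,U)=41
step 2: merge (EM,S) at d=51/2; branch lengths EM→35/4, S→51/4; new cluster EMS
  updated: d(B,EMS)=137/3, d(EMS,J)=49, d(EMS,U)=42
step 3: merge (J,U) at d=29; branch lengths J→29/2, U→29/2; new cluster JU
  updated: d(B,JU)=31, d(EMS,JU)=91/2
step 4: merge (B,JU) at d=31; branch lengths B→31/2, JU→1; new cluster BJU
  updated: d(BJU,EMS)=410/9
step 5: merge (BJU,EMS) at d=410/9; branch lengths BJU→131/18, EMS→361/36; new cluster BEJMSU
final tree: ((B:31/2,(J:29/2,U:29/2):1):131/18,((E:4,M:4):35/4,S:51/4):361/36)
total length: 3323/36

3323/36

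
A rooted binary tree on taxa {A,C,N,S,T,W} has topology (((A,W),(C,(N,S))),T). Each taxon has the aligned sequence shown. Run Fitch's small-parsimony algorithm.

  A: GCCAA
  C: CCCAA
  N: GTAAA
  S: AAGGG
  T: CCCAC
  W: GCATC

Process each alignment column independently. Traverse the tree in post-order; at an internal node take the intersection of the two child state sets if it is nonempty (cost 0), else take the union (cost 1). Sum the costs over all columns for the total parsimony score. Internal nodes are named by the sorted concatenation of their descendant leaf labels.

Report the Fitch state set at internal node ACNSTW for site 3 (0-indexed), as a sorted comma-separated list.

A

AW@0: {G} ∩ {G} = {G} (intersection, +0)
NS@0: {G} ∪ {A} = {A,G} (union, +1)
CNS@0: {C} ∪ {A,G} = {A,C,G} (union, +1)
ACNSW@0: {G} ∩ {A,C,G} = {G} (intersection, +0)
ACNSTW@0: {G} ∪ {C} = {C,G} (union, +1)
AW@1: {C} ∩ {C} = {C} (intersection, +0)
NS@1: {T} ∪ {A} = {A,T} (union, +1)
CNS@1: {C} ∪ {A,T} = {A,C,T} (union, +1)
ACNSW@1: {C} ∩ {A,C,T} = {C} (intersection, +0)
ACNSTW@1: {C} ∩ {C} = {C} (intersection, +0)
AW@2: {C} ∪ {A} = {A,C} (union, +1)
NS@2: {A} ∪ {G} = {A,G} (union, +1)
CNS@2: {C} ∪ {A,G} = {A,C,G} (union, +1)
ACNSW@2: {A,C} ∩ {A,C,G} = {A,C} (intersection, +0)
ACNSTW@2: {A,C} ∩ {C} = {C} (intersection, +0)
AW@3: {A} ∪ {T} = {A,T} (union, +1)
NS@3: {A} ∪ {G} = {A,G} (union, +1)
CNS@3: {A} ∩ {A,G} = {A} (intersection, +0)
ACNSW@3: {A,T} ∩ {A} = {A} (intersection, +0)
ACNSTW@3: {A} ∩ {A} = {A} (intersection, +0)
AW@4: {A} ∪ {C} = {A,C} (union, +1)
NS@4: {A} ∪ {G} = {A,G} (union, +1)
CNS@4: {A} ∩ {A,G} = {A} (intersection, +0)
ACNSW@4: {A,C} ∩ {A} = {A} (intersection, +0)
ACNSTW@4: {A} ∪ {C} = {A,C} (union, +1)
per-site changes: [3, 2, 3, 2, 3]; total = 13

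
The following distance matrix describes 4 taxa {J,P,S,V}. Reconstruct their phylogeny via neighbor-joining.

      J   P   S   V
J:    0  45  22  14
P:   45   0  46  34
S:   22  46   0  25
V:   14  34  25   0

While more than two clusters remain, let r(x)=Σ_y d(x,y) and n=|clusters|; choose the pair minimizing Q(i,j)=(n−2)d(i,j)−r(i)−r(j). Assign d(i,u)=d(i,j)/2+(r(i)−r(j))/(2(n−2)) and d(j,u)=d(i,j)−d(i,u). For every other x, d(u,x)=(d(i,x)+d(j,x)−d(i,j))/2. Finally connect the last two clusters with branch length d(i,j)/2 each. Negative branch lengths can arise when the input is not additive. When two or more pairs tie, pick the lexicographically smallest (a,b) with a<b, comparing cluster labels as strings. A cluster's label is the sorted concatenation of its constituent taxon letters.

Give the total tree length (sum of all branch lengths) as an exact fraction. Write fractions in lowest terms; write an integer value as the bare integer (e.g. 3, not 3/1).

1. join J+S (d=22, Q=-130) ⇒ JS; edges |J|=8, |S|=14
  updated: d(JS,P)=69/2, d(JS,V)=17/2
2. join JS+P (d=69/2, Q=-77) ⇒ JPS; edges |JS|=9/2, |P|=30
  updated: d(JPS,V)=4
3. join JPS+V (d=4) ⇒ JPSV; edges |JPS|=2, |V|=2
final tree: (((J:8,S:14):9/2,P:30):2,V:2)
total length: 121/2

121/2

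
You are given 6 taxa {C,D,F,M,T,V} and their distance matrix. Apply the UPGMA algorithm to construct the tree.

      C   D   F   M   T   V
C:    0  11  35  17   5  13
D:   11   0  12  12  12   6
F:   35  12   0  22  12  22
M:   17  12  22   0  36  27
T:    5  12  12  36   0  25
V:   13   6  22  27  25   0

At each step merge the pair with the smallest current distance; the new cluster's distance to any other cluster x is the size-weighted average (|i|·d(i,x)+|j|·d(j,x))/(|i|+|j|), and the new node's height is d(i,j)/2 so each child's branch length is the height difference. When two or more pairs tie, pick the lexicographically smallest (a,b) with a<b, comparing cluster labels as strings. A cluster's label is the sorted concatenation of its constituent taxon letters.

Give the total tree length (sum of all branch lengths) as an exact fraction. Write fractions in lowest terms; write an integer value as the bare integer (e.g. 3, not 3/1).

921/20

step 1: merge (C,T) at d=5; branch lengths C→5/2, T→5/2; new cluster CT
  updated: d(CT,D)=23/2, d(CT,F)=47/2, d(CT,M)=53/2, d(CT,V)=19
step 2: merge (D,V) at d=6; branch lengths D→3, V→3; new cluster DV
  updated: d(CT,DV)=61/4, d(DV,F)=17, d(DV,M)=39/2
step 3: merge (CT,DV) at d=61/4; branch lengths CT→41/8, DV→37/8; new cluster CDTV
  updated: d(CDTV,F)=81/4, d(CDTV,M)=23
step 4: merge (CDTV,F) at d=81/4; branch lengths CDTV→5/2, F→81/8; new cluster CDFTV
  updated: d(CDFTV,M)=114/5
step 5: merge (CDFTV,M) at d=114/5; branch lengths CDFTV→51/40, M→57/5; new cluster CDFMTV
final tree: ((((C:5/2,T:5/2):41/8,(D:3,V:3):37/8):5/2,F:81/8):51/40,M:57/5)
total length: 921/20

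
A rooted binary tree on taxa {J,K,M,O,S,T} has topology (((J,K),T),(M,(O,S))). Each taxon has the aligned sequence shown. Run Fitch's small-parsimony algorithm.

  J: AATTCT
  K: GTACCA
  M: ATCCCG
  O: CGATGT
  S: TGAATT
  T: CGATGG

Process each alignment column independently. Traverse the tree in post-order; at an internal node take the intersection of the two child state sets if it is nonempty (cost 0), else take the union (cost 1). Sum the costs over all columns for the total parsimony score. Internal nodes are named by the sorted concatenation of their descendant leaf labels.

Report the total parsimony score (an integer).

[col 0] JK: children J:{A}, K:{G} ∪→ {A,G}; cost 1
[col 0] JKT: children JK:{A,G}, T:{C} ∪→ {A,C,G}; cost 1
[col 0] OS: children O:{C}, S:{T} ∪→ {C,T}; cost 1
[col 0] MOS: children M:{A}, OS:{C,T} ∪→ {A,C,T}; cost 1
[col 0] JKMOST: children JKT:{A,C,G}, MOS:{A,C,T} ∩→ {A,C}; cost 0
[col 1] JK: children J:{A}, K:{T} ∪→ {A,T}; cost 1
[col 1] JKT: children JK:{A,T}, T:{G} ∪→ {A,G,T}; cost 1
[col 1] OS: children O:{G}, S:{G} ∩→ {G}; cost 0
[col 1] MOS: children M:{T}, OS:{G} ∪→ {G,T}; cost 1
[col 1] JKMOST: children JKT:{A,G,T}, MOS:{G,T} ∩→ {G,T}; cost 0
[col 2] JK: children J:{T}, K:{A} ∪→ {A,T}; cost 1
[col 2] JKT: children JK:{A,T}, T:{A} ∩→ {A}; cost 0
[col 2] OS: children O:{A}, S:{A} ∩→ {A}; cost 0
[col 2] MOS: children M:{C}, OS:{A} ∪→ {A,C}; cost 1
[col 2] JKMOST: children JKT:{A}, MOS:{A,C} ∩→ {A}; cost 0
[col 3] JK: children J:{T}, K:{C} ∪→ {C,T}; cost 1
[col 3] JKT: children JK:{C,T}, T:{T} ∩→ {T}; cost 0
[col 3] OS: children O:{T}, S:{A} ∪→ {A,T}; cost 1
[col 3] MOS: children M:{C}, OS:{A,T} ∪→ {A,C,T}; cost 1
[col 3] JKMOST: children JKT:{T}, MOS:{A,C,T} ∩→ {T}; cost 0
[col 4] JK: children J:{C}, K:{C} ∩→ {C}; cost 0
[col 4] JKT: children JK:{C}, T:{G} ∪→ {C,G}; cost 1
[col 4] OS: children O:{G}, S:{T} ∪→ {G,T}; cost 1
[col 4] MOS: children M:{C}, OS:{G,T} ∪→ {C,G,T}; cost 1
[col 4] JKMOST: children JKT:{C,G}, MOS:{C,G,T} ∩→ {C,G}; cost 0
[col 5] JK: children J:{T}, K:{A} ∪→ {A,T}; cost 1
[col 5] JKT: children JK:{A,T}, T:{G} ∪→ {A,G,T}; cost 1
[col 5] OS: children O:{T}, S:{T} ∩→ {T}; cost 0
[col 5] MOS: children M:{G}, OS:{T} ∪→ {G,T}; cost 1
[col 5] JKMOST: children JKT:{A,G,T}, MOS:{G,T} ∩→ {G,T}; cost 0
per-site changes: [4, 3, 2, 3, 3, 3]; total = 18

18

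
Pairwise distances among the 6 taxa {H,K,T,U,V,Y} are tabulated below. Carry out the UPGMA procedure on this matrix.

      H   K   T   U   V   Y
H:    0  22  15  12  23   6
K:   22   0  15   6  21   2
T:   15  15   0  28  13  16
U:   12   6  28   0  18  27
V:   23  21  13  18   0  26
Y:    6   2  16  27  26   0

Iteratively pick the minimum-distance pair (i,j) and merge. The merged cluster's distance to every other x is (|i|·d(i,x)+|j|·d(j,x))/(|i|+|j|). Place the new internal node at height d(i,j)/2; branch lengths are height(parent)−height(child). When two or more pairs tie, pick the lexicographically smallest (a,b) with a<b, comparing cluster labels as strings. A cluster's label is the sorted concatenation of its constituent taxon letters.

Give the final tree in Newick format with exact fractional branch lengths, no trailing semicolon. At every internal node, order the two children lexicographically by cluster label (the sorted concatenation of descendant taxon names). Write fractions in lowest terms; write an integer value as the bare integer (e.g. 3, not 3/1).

(((H:6,U:6):13/8,(K:1,Y:1):53/8):5/2,(T:13/2,V:13/2):29/8)

iteration 1: select K,Y (d=2); attach at lengths (1, 1); label the merged cluster KY
  updated: d(H,KY)=14, d(KY,T)=31/2, d(KY,U)=33/2, d(KY,V)=47/2
iteration 2: select H,U (d=12); attach at lengths (6, 6); label the merged cluster HU
  updated: d(HU,KY)=61/4, d(HU,T)=43/2, d(HU,V)=41/2
iteration 3: select T,V (d=13); attach at lengths (13/2, 13/2); label the merged cluster TV
  updated: d(HU,TV)=21, d(KY,TV)=39/2
iteration 4: select HU,KY (d=61/4); attach at lengths (13/8, 53/8); label the merged cluster HKUY
  updated: d(HKUY,TV)=81/4
iteration 5: select HKUY,TV (d=81/4); attach at lengths (5/2, 29/8); label the merged cluster HKTUVY
final tree: (((H:6,U:6):13/8,(K:1,Y:1):53/8):5/2,(T:13/2,V:13/2):29/8)
total length: 331/8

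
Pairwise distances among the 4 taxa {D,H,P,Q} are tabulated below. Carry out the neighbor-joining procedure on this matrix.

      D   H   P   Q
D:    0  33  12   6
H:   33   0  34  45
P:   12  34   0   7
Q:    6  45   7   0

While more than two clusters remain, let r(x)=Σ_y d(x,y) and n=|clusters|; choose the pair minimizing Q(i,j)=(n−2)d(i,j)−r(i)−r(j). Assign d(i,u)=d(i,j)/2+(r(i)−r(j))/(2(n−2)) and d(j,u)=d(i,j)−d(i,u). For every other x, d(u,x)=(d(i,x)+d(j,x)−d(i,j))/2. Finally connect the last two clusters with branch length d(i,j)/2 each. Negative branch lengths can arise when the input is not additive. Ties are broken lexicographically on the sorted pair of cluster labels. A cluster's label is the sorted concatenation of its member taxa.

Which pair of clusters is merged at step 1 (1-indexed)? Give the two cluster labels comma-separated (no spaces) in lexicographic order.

step 1: merge (D,H) at d=33, Q=-97; branch lengths D→5/4, H→127/4; new cluster DH
  updated: d(DH,P)=13/2, d(DH,Q)=9
step 2: merge (DH,P) at d=13/2, Q=-45/2; branch lengths DH→17/4, P→9/4; new cluster DHP
  updated: d(DHP,Q)=19/4
step 3: merge (DHP,Q) at d=19/4; branch lengths DHP→19/8, Q→19/8; new cluster DHPQ
final tree: (((D:5/4,H:127/4):17/4,P:9/4):19/8,Q:19/8)
total length: 177/4

D,H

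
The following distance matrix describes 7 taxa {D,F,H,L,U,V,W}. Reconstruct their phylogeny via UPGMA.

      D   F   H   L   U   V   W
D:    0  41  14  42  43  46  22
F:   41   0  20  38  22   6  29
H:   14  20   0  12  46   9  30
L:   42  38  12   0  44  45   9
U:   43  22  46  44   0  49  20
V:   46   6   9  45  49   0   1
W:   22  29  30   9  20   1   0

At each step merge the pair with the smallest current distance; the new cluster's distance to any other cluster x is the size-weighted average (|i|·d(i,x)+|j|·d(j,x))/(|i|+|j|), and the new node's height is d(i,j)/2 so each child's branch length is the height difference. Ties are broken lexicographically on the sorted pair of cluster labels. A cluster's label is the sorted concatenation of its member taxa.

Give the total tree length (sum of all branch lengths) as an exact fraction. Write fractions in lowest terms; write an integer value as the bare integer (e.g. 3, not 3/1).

245/3

step 1: merge (V,W) at d=1; branch lengths V→1/2, W→1/2; new cluster VW
  updated: d(D,VW)=34, d(F,VW)=35/2, d(H,VW)=39/2, d(L,VW)=27, d(U,VW)=69/2
step 2: merge (H,L) at d=12; branch lengths H→6, L→6; new cluster HL
  updated: d(D,HL)=28, d(F,HL)=29, d(HL,U)=45, d(HL,VW)=93/4
step 3: merge (F,VW) at d=35/2; branch lengths F→35/4, VW→33/4; new cluster FVW
  updated: d(D,FVW)=109/3, d(FVW,HL)=151/6, d(FVW,U)=91/3
step 4: merge (FVW,HL) at d=151/6; branch lengths FVW→23/6, HL→79/12; new cluster FHLVW
  updated: d(D,FHLVW)=33, d(FHLVW,U)=181/5
step 5: merge (D,FHLVW) at d=33; branch lengths D→33/2, FHLVW→47/12; new cluster DFHLVW
  updated: d(DFHLVW,U)=112/3
step 6: merge (DFHLVW,U) at d=112/3; branch lengths DFHLVW→13/6, U→56/3; new cluster DFHLUVW
final tree: ((D:33/2,((F:35/4,(V:1/2,W:1/2):33/4):23/6,(H:6,L:6):79/12):47/12):13/6,U:56/3)
total length: 245/3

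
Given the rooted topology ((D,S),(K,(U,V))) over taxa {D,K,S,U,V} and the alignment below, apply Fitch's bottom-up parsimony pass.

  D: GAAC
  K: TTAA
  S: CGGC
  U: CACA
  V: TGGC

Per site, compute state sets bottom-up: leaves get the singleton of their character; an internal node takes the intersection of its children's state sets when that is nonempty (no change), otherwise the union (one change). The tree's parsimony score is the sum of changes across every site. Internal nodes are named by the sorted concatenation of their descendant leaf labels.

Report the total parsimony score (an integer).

[col 0] DS: children D:{G}, S:{C} ∪→ {C,G}; cost 1
[col 0] UV: children U:{C}, V:{T} ∪→ {C,T}; cost 1
[col 0] KUV: children K:{T}, UV:{C,T} ∩→ {T}; cost 0
[col 0] DKSUV: children DS:{C,G}, KUV:{T} ∪→ {C,G,T}; cost 1
[col 1] DS: children D:{A}, S:{G} ∪→ {A,G}; cost 1
[col 1] UV: children U:{A}, V:{G} ∪→ {A,G}; cost 1
[col 1] KUV: children K:{T}, UV:{A,G} ∪→ {A,G,T}; cost 1
[col 1] DKSUV: children DS:{A,G}, KUV:{A,G,T} ∩→ {A,G}; cost 0
[col 2] DS: children D:{A}, S:{G} ∪→ {A,G}; cost 1
[col 2] UV: children U:{C}, V:{G} ∪→ {C,G}; cost 1
[col 2] KUV: children K:{A}, UV:{C,G} ∪→ {A,C,G}; cost 1
[col 2] DKSUV: children DS:{A,G}, KUV:{A,C,G} ∩→ {A,G}; cost 0
[col 3] DS: children D:{C}, S:{C} ∩→ {C}; cost 0
[col 3] UV: children U:{A}, V:{C} ∪→ {A,C}; cost 1
[col 3] KUV: children K:{A}, UV:{A,C} ∩→ {A}; cost 0
[col 3] DKSUV: children DS:{C}, KUV:{A} ∪→ {A,C}; cost 1
per-site changes: [3, 3, 3, 2]; total = 11

11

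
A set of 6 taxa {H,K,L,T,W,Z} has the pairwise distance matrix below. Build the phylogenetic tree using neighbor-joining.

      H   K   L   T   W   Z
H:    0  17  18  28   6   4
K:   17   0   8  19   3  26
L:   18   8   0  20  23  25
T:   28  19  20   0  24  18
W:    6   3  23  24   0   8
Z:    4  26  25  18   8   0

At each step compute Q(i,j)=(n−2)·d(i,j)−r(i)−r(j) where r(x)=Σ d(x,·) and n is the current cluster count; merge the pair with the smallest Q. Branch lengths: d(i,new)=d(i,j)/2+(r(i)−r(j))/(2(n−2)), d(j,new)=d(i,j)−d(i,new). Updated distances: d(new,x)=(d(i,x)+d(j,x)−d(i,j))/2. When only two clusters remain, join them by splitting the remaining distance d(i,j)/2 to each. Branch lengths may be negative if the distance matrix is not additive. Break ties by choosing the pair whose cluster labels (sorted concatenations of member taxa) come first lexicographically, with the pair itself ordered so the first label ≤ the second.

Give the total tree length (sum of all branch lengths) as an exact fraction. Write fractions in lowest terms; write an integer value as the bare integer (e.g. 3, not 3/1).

step 1: merge (H,Z) at d=4, Q=-138; branch lengths H→1, Z→3; new cluster HZ
  updated: d(HZ,K)=39/2, d(HZ,L)=39/2, d(HZ,T)=21, d(HZ,W)=5
step 2: merge (HZ,W) at d=5, Q=-105; branch lengths HZ→25/6, W→5/6; new cluster HWZ
  updated: d(HWZ,K)=35/4, d(HWZ,L)=75/4, d(HWZ,T)=20
step 3: merge (HWZ,T) at d=20, Q=-133/2; branch lengths HWZ→57/8, T→103/8; new cluster HTWZ
  updated: d(HTWZ,K)=31/8, d(HTWZ,L)=75/8
step 4: merge (HTWZ,K) at d=31/8, Q=-85/4; branch lengths HTWZ→21/8, K→5/4; new cluster HKTWZ
  updated: d(HKTWZ,L)=27/4
step 5: merge (HKTWZ,L) at d=27/4; branch lengths HKTWZ→27/8, L→27/8; new cluster HKLTWZ
final tree: (((((H:1,Z:3):25/6,W:5/6):57/8,T:103/8):21/8,K:5/4):27/8,L:27/8)
total length: 317/8

317/8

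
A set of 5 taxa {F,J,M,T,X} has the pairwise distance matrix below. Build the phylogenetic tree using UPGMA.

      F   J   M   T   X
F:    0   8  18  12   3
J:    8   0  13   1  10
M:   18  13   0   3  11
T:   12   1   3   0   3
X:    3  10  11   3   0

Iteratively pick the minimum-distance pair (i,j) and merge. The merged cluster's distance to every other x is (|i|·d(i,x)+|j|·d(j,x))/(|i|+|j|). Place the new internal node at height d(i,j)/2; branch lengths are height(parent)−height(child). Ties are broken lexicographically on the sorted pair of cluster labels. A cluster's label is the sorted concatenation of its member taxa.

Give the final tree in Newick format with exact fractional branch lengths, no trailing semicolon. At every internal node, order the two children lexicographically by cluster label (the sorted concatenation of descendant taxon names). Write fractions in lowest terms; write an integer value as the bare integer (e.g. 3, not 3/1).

1. join J+T (d=1) ⇒ JT; edges |J|=1/2, |T|=1/2
  updated: d(F,JT)=10, d(JT,M)=8, d(JT,X)=13/2
2. join F+X (d=3) ⇒ FX; edges |F|=3/2, |X|=3/2
  updated: d(FX,JT)=33/4, d(FX,M)=29/2
3. join JT+M (d=8) ⇒ JMT; edges |JT|=7/2, |M|=4
  updated: d(FX,JMT)=31/3
4. join FX+JMT (d=31/3) ⇒ FJMTX; edges |FX|=11/3, |JMT|=7/6
final tree: ((F:3/2,X:3/2):11/3,((J:1/2,T:1/2):7/2,M:4):7/6)
total length: 49/3

((F:3/2,X:3/2):11/3,((J:1/2,T:1/2):7/2,M:4):7/6)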